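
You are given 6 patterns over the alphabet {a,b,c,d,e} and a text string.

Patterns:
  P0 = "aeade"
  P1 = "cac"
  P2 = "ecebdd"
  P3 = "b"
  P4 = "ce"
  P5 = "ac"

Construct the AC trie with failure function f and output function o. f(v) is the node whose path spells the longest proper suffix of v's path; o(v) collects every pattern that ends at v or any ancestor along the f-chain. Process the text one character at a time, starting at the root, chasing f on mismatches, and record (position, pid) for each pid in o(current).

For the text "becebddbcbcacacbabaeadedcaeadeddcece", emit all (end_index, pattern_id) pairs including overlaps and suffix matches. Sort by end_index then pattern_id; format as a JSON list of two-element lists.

Build automaton:
Trie nodes:
  0='ε' goto a→1 b→15 c→6 e→9
  1='a' goto c→17 e→2
  2='ae' goto a→3
  3='aea' goto d→4
  4='aead' goto e→5
  5='aeade' goto ·  ←P0
  6='c' goto a→7 e→16
  7='ca' goto c→8
  8='cac' goto ·  ←P1
  9='e' goto c→10
  10='ec' goto e→11
  11='ece' goto b→12
  12='eceb' goto d→13
  13='ecebd' goto d→14
  14='ecebdd' goto ·  ←P2
  15='b' goto ·  ←P3
  16='ce' goto ·  ←P4
  17='ac' goto ·  ←P5

BFS fail/out derivation:
  n1('a'): parent n0 fail=0; on 'a' 0 → fail=0;  out ∅∪∅=∅
  n6('c'): parent n0 fail=0; on 'c' 0 → fail=0;  out ∅∪∅=∅
  n9('e'): parent n0 fail=0; on 'e' 0 → fail=0;  out ∅∪∅=∅
  n15('b'): parent n0 fail=0; on 'b' 0 → fail=0;  out {3}∪∅={3}
  n2('ae'): parent n1 fail=0; on 'e' 0 → fail=9;  out ∅∪∅=∅
  n7('ca'): parent n6 fail=0; on 'a' 0 → fail=1;  out ∅∪∅=∅
  n10('ec'): parent n9 fail=0; on 'c' 0 → fail=6;  out ∅∪∅=∅
  n16('ce'): parent n6 fail=0; on 'e' 0 → fail=9;  out {4}∪∅={4}
  n17('ac'): parent n1 fail=0; on 'c' 0 → fail=6;  out {5}∪∅={5}
  n3('aea'): parent n2 fail=9; on 'a' 9→0 → fail=1;  out ∅∪∅=∅
  n8('cac'): parent n7 fail=1; on 'c' 1 → fail=17;  out {1}∪{5}={1,5}
  n11('ece'): parent n10 fail=6; on 'e' 6 → fail=16;  out ∅∪{4}={4}
  n4('aead'): parent n3 fail=1; on 'd' 1→0 → fail=0;  out ∅∪∅=∅
  n12('eceb'): parent n11 fail=16; on 'b' 16→9→0 → fail=15;  out ∅∪{3}={3}
  n5('aeade'): parent n4 fail=0; on 'e' 0 → fail=9;  out {0}∪∅={0}
  n13('ecebd'): parent n12 fail=15; on 'd' 15→0 → fail=0;  out ∅∪∅=∅
  n14('ecebdd'): parent n13 fail=0; on 'd' 0 → fail=0;  out {2}∪∅={2}

Scan:
i=0 'b': node 0→15  ** P3@[0:0]
i=1 'e': node 15→9 ·f
i=2 'c': node 9→10
i=3 'e': node 10→11  ** P4@[2:3]
i=4 'b': node 11→12  ** P3@[4:4]
i=5 'd': node 12→13
i=6 'd': node 13→14  ** P2@[1:6]
i=7 'b': node 14→15 ·f  ** P3@[7:7]
i=8 'c': node 15→6 ·f
i=9 'b': node 6→15 ·f  ** P3@[9:9]
i=10 'c': node 15→6 ·f
i=11 'a': node 6→7
i=12 'c': node 7→8  ** P1@[10:12],P5@[11:12]
i=13 'a': node 8→7 ·f
i=14 'c': node 7→8  ** P1@[12:14],P5@[13:14]
i=15 'b': node 8→15 ·f  ** P3@[15:15]
i=16 'a': node 15→1 ·f
i=17 'b': node 1→15 ·f  ** P3@[17:17]
i=18 'a': node 15→1 ·f
i=19 'e': node 1→2
i=20 'a': node 2→3
i=21 'd': node 3→4
i=22 'e': node 4→5  ** P0@[18:22]
i=23 'd': node 5→0 ·f
i=24 'c': node 0→6
i=25 'a': node 6→7
i=26 'e': node 7→2 ·f
i=27 'a': node 2→3
i=28 'd': node 3→4
i=29 'e': node 4→5  ** P0@[25:29]
i=30 'd': node 5→0 ·f
i=31 'd': node 0→0
i=32 'c': node 0→6
i=33 'e': node 6→16  ** P4@[32:33]
i=34 'c': node 16→10 ·f
i=35 'e': node 10→11  ** P4@[34:35]

Result: [[0,3],[3,4],[4,3],[6,2],[7,3],[9,3],[12,1],[12,5],[14,1],[14,5],[15,3],[17,3],[22,0],[29,0],[33,4],[35,4]]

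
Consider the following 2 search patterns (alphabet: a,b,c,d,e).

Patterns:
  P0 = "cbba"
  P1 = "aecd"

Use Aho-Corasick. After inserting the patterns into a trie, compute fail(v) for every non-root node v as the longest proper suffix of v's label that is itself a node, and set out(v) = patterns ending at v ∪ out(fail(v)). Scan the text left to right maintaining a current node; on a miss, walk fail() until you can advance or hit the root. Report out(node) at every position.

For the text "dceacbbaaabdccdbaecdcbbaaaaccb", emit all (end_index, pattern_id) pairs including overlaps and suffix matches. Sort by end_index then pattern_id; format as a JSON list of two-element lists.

Build:
Trie (insert patterns):
  n0 'ε': a→5 c→1
  n1 'c': b→2
  n2 'cb': b→3
  n3 'cbb': a→4
  n4 'cbba': ·  [P0 ends]
  n5 'a': e→6
  n6 'ae': c→7
  n7 'aec': d→8
  n8 'aecd': ·  [P1 ends]

BFS fail/out derivation:
  fail(1) 'c': from fail(0)=0 chase 'c': 0 ⇒ 0;  out=∅∪out(0)=∅
  fail(5) 'a': from fail(0)=0 chase 'a': 0 ⇒ 0;  out=∅∪out(0)=∅
  fail(2) 'cb': from fail(1)=0 chase 'b': 0 ⇒ 0;  out=∅∪out(0)=∅
  fail(6) 'ae': from fail(5)=0 chase 'e': 0 ⇒ 0;  out=∅∪out(0)=∅
  fail(3) 'cbb': from fail(2)=0 chase 'b': 0 ⇒ 0;  out=∅∪out(0)=∅
  fail(7) 'aec': from fail(6)=0 chase 'c': 0 ⇒ 1;  out=∅∪out(1)=∅
  fail(4) 'cbba': from fail(3)=0 chase 'a': 0 ⇒ 5;  out={0}∪out(5)={0}
  fail(8) 'aecd': from fail(7)=1 chase 'd': 1→0 ⇒ 0;  out={1}∪out(0)={1}

Run:
[0] read 'd'  n0⇒n0
[1] read 'c'  n0⇒n1
[2] read 'e'  n1⇒n0 (via fail)
[3] read 'a'  n0⇒n5
[4] read 'c'  n5⇒n1 (via fail)
[5] read 'b'  n1⇒n2
[6] read 'b'  n2⇒n3
[7] read 'a'  n3⇒n4  → match P0@[4:7]
[8] read 'a'  n4⇒n5 (via fail)
[9] read 'a'  n5⇒n5 (via fail)
[10] read 'b'  n5⇒n0 (via fail)
[11] read 'd'  n0⇒n0
[12] read 'c'  n0⇒n1
[13] read 'c'  n1⇒n1 (via fail)
[14] read 'd'  n1⇒n0 (via fail)
[15] read 'b'  n0⇒n0
[16] read 'a'  n0⇒n5
[17] read 'e'  n5⇒n6
[18] read 'c'  n6⇒n7
[19] read 'd'  n7⇒n8  → match P1@[16:19]
[20] read 'c'  n8⇒n1 (via fail)
[21] read 'b'  n1⇒n2
[22] read 'b'  n2⇒n3
[23] read 'a'  n3⇒n4  → match P0@[20:23]
[24] read 'a'  n4⇒n5 (via fail)
[25] read 'a'  n5⇒n5 (via fail)
[26] read 'a'  n5⇒n5 (via fail)
[27] read 'c'  n5⇒n1 (via fail)
[28] read 'c'  n1⇒n1 (via fail)
[29] read 'b'  n1⇒n2

Matches: [[7,0],[19,1],[23,0]]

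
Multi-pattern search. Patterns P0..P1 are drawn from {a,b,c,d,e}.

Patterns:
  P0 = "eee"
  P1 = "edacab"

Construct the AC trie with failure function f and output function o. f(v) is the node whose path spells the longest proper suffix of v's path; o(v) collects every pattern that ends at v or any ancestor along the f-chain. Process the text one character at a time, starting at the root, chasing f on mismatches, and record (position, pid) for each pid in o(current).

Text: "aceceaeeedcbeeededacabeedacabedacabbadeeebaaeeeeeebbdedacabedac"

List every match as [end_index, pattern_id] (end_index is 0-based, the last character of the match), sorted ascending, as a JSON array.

Construct AC machine:
Trie (insert patterns):
  n0 'ε': e→1
  n1 'e': d→4 e→2
  n2 'ee': e→3
  n3 'eee': ·  [P0 ends]
  n4 'ed': a→5
  n5 'eda': c→6
  n6 'edac': a→7
  n7 'edaca': b→8
  n8 'edacab': ·  [P1 ends]

BFS fail/out derivation:
  n1('e'): parent n0 fail=0; on 'e' 0 → fail=0;  out ∅∪∅=∅
  n2('ee'): parent n1 fail=0; on 'e' 0 → fail=1;  out ∅∪∅=∅
  n4('ed'): parent n1 fail=0; on 'd' 0 → fail=0;  out ∅∪∅=∅
  n3('eee'): parent n2 fail=1; on 'e' 1 → fail=2;  out {0}∪∅={0}
  n5('eda'): parent n4 fail=0; on 'a' 0 → fail=0;  out ∅∪∅=∅
  n6('edac'): parent n5 fail=0; on 'c' 0 → fail=0;  out ∅∪∅=∅
  n7('edaca'): parent n6 fail=0; on 'a' 0 → fail=0;  out ∅∪∅=∅
  n8('edacab'): parent n7 fail=0; on 'b' 0 → fail=0;  out {1}∪∅={1}

Text stream:
i=0 'a': node 0→0
i=1 'c': node 0→0
i=2 'e': node 0→1
i=3 'c': node 1→0 ·f
i=4 'e': node 0→1
i=5 'a': node 1→0 ·f
i=6 'e': node 0→1
i=7 'e': node 1→2
i=8 'e': node 2→3  ** P0@[6:8]
i=9 'd': node 3→4 ·f
i=10 'c': node 4→0 ·f
i=11 'b': node 0→0
i=12 'e': node 0→1
i=13 'e': node 1→2
i=14 'e': node 2→3  ** P0@[12:14]
i=15 'd': node 3→4 ·f
i=16 'e': node 4→1 ·f
i=17 'd': node 1→4
i=18 'a': node 4→5
i=19 'c': node 5→6
i=20 'a': node 6→7
i=21 'b': node 7→8  ** P1@[16:21]
i=22 'e': node 8→1 ·f
i=23 'e': node 1→2
i=24 'd': node 2→4 ·f
i=25 'a': node 4→5
i=26 'c': node 5→6
i=27 'a': node 6→7
i=28 'b': node 7→8  ** P1@[23:28]
i=29 'e': node 8→1 ·f
i=30 'd': node 1→4
i=31 'a': node 4→5
i=32 'c': node 5→6
i=33 'a': node 6→7
i=34 'b': node 7→8  ** P1@[29:34]
i=35 'b': node 8→0 ·f
i=36 'a': node 0→0
i=37 'd': node 0→0
i=38 'e': node 0→1
i=39 'e': node 1→2
i=40 'e': node 2→3  ** P0@[38:40]
i=41 'b': node 3→0 ·f
i=42 'a': node 0→0
i=43 'a': node 0→0
i=44 'e': node 0→1
i=45 'e': node 1→2
i=46 'e': node 2→3  ** P0@[44:46]
i=47 'e': node 3→3 ·f  ** P0@[45:47]
i=48 'e': node 3→3 ·f  ** P0@[46:48]
i=49 'e': node 3→3 ·f  ** P0@[47:49]
i=50 'b': node 3→0 ·f
i=51 'b': node 0→0
i=52 'd': node 0→0
i=53 'e': node 0→1
i=54 'd': node 1→4
i=55 'a': node 4→5
i=56 'c': node 5→6
i=57 'a': node 6→7
i=58 'b': node 7→8  ** P1@[53:58]
i=59 'e': node 8→1 ·f
i=60 'd': node 1→4
i=61 'a': node 4→5
i=62 'c': node 5→6

Result: [[8,0],[14,0],[21,1],[28,1],[34,1],[40,0],[46,0],[47,0],[48,0],[49,0],[58,1]]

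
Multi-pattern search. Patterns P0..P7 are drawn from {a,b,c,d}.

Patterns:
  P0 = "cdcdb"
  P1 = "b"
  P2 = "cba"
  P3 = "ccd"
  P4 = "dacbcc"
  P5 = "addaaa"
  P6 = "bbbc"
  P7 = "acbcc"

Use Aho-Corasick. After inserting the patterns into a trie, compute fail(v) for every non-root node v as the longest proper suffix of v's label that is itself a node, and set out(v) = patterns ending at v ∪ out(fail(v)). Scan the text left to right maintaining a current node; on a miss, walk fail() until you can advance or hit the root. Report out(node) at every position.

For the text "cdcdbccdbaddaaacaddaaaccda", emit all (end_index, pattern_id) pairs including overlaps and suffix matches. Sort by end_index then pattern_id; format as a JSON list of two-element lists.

Construct AC machine:
Trie nodes:
  n0 'ε': a→17 b→6 c→1 d→11
  n1 'c': b→7 c→9 d→2
  n2 'cd': c→3
  n3 'cdc': d→4
  n4 'cdcd': b→5
  n5 'cdcdb': ·  ←P0
  n6 'b': b→23  ←P1
  n7 'cb': a→8
  n8 'cba': ·  ←P2
  n9 'cc': d→10
  n10 'ccd': ·  ←P3
  n11 'd': a→12
  n12 'da': c→13
  n13 'dac': b→14
  n14 'dacb': c→15
  n15 'dacbc': c→16
  n16 'dacbcc': ·  ←P4
  n17 'a': c→26 d→18
  n18 'ad': d→19
  n19 'add': a→20
  n20 'adda': a→21
  n21 'addaa': a→22
  n22 'addaaa': ·  ←P5
  n23 'bb': b→24
  n24 'bbb': c→25
  n25 'bbbc': ·  ←P6
  n26 'ac': b→27
  n27 'acb': c→28
  n28 'acbc': c→29
  n29 'acbcc': ·  ←P7

BFS fail/out derivation:
  n1('c'): parent n0 fail=0; on 'c' 0 → fail=0;  out ∅∪∅=∅
  n6('b'): parent n0 fail=0; on 'b' 0 → fail=0;  out {1}∪∅={1}
  n11('d'): parent n0 fail=0; on 'd' 0 → fail=0;  out ∅∪∅=∅
  n17('a'): parent n0 fail=0; on 'a' 0 → fail=0;  out ∅∪∅=∅
  n2('cd'): parent n1 fail=0; on 'd' 0 → fail=11;  out ∅∪∅=∅
  n7('cb'): parent n1 fail=0; on 'b' 0 → fail=6;  out ∅∪{1}={1}
  n9('cc'): parent n1 fail=0; on 'c' 0 → fail=1;  out ∅∪∅=∅
  n12('da'): parent n11 fail=0; on 'a' 0 → fail=17;  out ∅∪∅=∅
  n18('ad'): parent n17 fail=0; on 'd' 0 → fail=11;  out ∅∪∅=∅
  n23('bb'): parent n6 fail=0; on 'b' 0 → fail=6;  out ∅∪{1}={1}
  n26('ac'): parent n17 fail=0; on 'c' 0 → fail=1;  out ∅∪∅=∅
  n3('cdc'): parent n2 fail=11; on 'c' 11→0 → fail=1;  out ∅∪∅=∅
  n8('cba'): parent n7 fail=6; on 'a' 6→0 → fail=17;  out {2}∪∅={2}
  n10('ccd'): parent n9 fail=1; on 'd' 1 → fail=2;  out {3}∪∅={3}
  n13('dac'): parent n12 fail=17; on 'c' 17 → fail=26;  out ∅∪∅=∅
  n19('add'): parent n18 fail=11; on 'd' 11→0 → fail=11;  out ∅∪∅=∅
  n24('bbb'): parent n23 fail=6; on 'b' 6 → fail=23;  out ∅∪{1}={1}
  n27('acb'): parent n26 fail=1; on 'b' 1 → fail=7;  out ∅∪{1}={1}
  n4('cdcd'): parent n3 fail=1; on 'd' 1 → fail=2;  out ∅∪∅=∅
  n14('dacb'): parent n13 fail=26; on 'b' 26 → fail=27;  out ∅∪{1}={1}
  n20('adda'): parent n19 fail=11; on 'a' 11 → fail=12;  out ∅∪∅=∅
  n25('bbbc'): parent n24 fail=23; on 'c' 23→6→0 → fail=1;  out {6}∪∅={6}
  n28('acbc'): parent n27 fail=7; on 'c' 7→6→0 → fail=1;  out ∅∪∅=∅
  n5('cdcdb'): parent n4 fail=2; on 'b' 2→11→0 → fail=6;  out {0}∪{1}={0,1}
  n15('dacbc'): parent n14 fail=27; on 'c' 27 → fail=28;  out ∅∪∅=∅
  n21('addaa'): parent n20 fail=12; on 'a' 12→17→0 → fail=17;  out ∅∪∅=∅
  n29('acbcc'): parent n28 fail=1; on 'c' 1 → fail=9;  out {7}∪∅={7}
  n16('dacbcc'): parent n15 fail=28; on 'c' 28 → fail=29;  out {4}∪{7}={4,7}
  n22('addaaa'): parent n21 fail=17; on 'a' 17→0 → fail=17;  out {5}∪∅={5}

Text stream:
i=0 'c': node 0→1
i=1 'd': node 1→2
i=2 'c': node 2→3
i=3 'd': node 3→4
i=4 'b': node 4→5  emit P0@[0:4],P1@[4:4]
i=5 'c': node 5→1 ·f
i=6 'c': node 1→9
i=7 'd': node 9→10  emit P3@[5:7]
i=8 'b': node 10→6 ·f  emit P1@[8:8]
i=9 'a': node 6→17 ·f
i=10 'd': node 17→18
i=11 'd': node 18→19
i=12 'a': node 19→20
i=13 'a': node 20→21
i=14 'a': node 21→22  emit P5@[9:14]
i=15 'c': node 22→26 ·f
i=16 'a': node 26→17 ·f
i=17 'd': node 17→18
i=18 'd': node 18→19
i=19 'a': node 19→20
i=20 'a': node 20→21
i=21 'a': node 21→22  emit P5@[16:21]
i=22 'c': node 22→26 ·f
i=23 'c': node 26→9 ·f
i=24 'd': node 9→10  emit P3@[22:24]
i=25 'a': node 10→12 ·f

Matches: [[4,0],[4,1],[7,3],[8,1],[14,5],[21,5],[24,3]]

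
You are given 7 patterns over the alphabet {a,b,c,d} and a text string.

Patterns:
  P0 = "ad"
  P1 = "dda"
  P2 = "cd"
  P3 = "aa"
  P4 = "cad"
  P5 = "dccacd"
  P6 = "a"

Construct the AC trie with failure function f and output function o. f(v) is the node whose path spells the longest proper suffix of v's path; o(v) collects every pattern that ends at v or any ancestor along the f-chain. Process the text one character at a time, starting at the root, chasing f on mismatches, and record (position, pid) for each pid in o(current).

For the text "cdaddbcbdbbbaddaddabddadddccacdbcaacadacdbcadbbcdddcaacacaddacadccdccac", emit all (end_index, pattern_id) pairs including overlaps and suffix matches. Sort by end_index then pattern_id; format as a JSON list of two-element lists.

Build automaton:
Trie (insert patterns):
  0='ε' goto a→1 c→6 d→3
  1='a' goto a→8 d→2  [P6 ends]
  2='ad' goto ·  [P0 ends]
  3='d' goto c→11 d→4
  4='dd' goto a→5
  5='dda' goto ·  [P1 ends]
  6='c' goto a→9 d→7
  7='cd' goto ·  [P2 ends]
  8='aa' goto ·  [P3 ends]
  9='ca' goto d→10
  10='cad' goto ·  [P4 ends]
  11='dc' goto c→12
  12='dcc' goto a→13
  13='dcca' goto c→14
  14='dccac' goto d→15
  15='dccacd' goto ·  [P5 ends]

BFS fail/out derivation:
  n1('a'): parent n0 fail=0; on 'a' 0 → fail=0;  out {6}∪∅={6}
  n3('d'): parent n0 fail=0; on 'd' 0 → fail=0;  out ∅∪∅=∅
  n6('c'): parent n0 fail=0; on 'c' 0 → fail=0;  out ∅∪∅=∅
  n2('ad'): parent n1 fail=0; on 'd' 0 → fail=3;  out {0}∪∅={0}
  n4('dd'): parent n3 fail=0; on 'd' 0 → fail=3;  out ∅∪∅=∅
  n7('cd'): parent n6 fail=0; on 'd' 0 → fail=3;  out {2}∪∅={2}
  n8('aa'): parent n1 fail=0; on 'a' 0 → fail=1;  out {3}∪{6}={3,6}
  n9('ca'): parent n6 fail=0; on 'a' 0 → fail=1;  out ∅∪{6}={6}
  n11('dc'): parent n3 fail=0; on 'c' 0 → fail=6;  out ∅∪∅=∅
  n5('dda'): parent n4 fail=3; on 'a' 3→0 → fail=1;  out {1}∪{6}={1,6}
  n10('cad'): parent n9 fail=1; on 'd' 1 → fail=2;  out {4}∪{0}={0,4}
  n12('dcc'): parent n11 fail=6; on 'c' 6→0 → fail=6;  out ∅∪∅=∅
  n13('dcca'): parent n12 fail=6; on 'a' 6 → fail=9;  out ∅∪{6}={6}
  n14('dccac'): parent n13 fail=9; on 'c' 9→1→0 → fail=6;  out ∅∪∅=∅
  n15('dccacd'): parent n14 fail=6; on 'd' 6 → fail=7;  out {5}∪{2}={2,5}

Run:
pos 0 'c': at 6
pos 1 'd': at 7  emit P2@[0:1]
pos 2 'a': at 1 (via fail)  emit P6@[2:2]
pos 3 'd': at 2  emit P0@[2:3]
pos 4 'd': at 4 (via fail)
pos 5 'b': at 0 (via fail)
pos 6 'c': at 6
pos 7 'b': at 0 (via fail)
pos 8 'd': at 3
pos 9 'b': at 0 (via fail)
pos 10 'b': at 0
pos 11 'b': at 0
pos 12 'a': at 1  emit P6@[12:12]
pos 13 'd': at 2  emit P0@[12:13]
pos 14 'd': at 4 (via fail)
pos 15 'a': at 5  emit P1@[13:15],P6@[15:15]
pos 16 'd': at 2 (via fail)  emit P0@[15:16]
pos 17 'd': at 4 (via fail)
pos 18 'a': at 5  emit P1@[16:18],P6@[18:18]
pos 19 'b': at 0 (via fail)
pos 20 'd': at 3
pos 21 'd': at 4
pos 22 'a': at 5  emit P1@[20:22],P6@[22:22]
pos 23 'd': at 2 (via fail)  emit P0@[22:23]
pos 24 'd': at 4 (via fail)
pos 25 'd': at 4 (via fail)
pos 26 'c': at 11 (via fail)
pos 27 'c': at 12
pos 28 'a': at 13  emit P6@[28:28]
pos 29 'c': at 14
pos 30 'd': at 15  emit P2@[29:30],P5@[25:30]
pos 31 'b': at 0 (via fail)
pos 32 'c': at 6
pos 33 'a': at 9  emit P6@[33:33]
pos 34 'a': at 8 (via fail)  emit P3@[33:34],P6@[34:34]
pos 35 'c': at 6 (via fail)
pos 36 'a': at 9  emit P6@[36:36]
pos 37 'd': at 10  emit P0@[36:37],P4@[35:37]
pos 38 'a': at 1 (via fail)  emit P6@[38:38]
pos 39 'c': at 6 (via fail)
pos 40 'd': at 7  emit P2@[39:40]
pos 41 'b': at 0 (via fail)
pos 42 'c': at 6
pos 43 'a': at 9  emit P6@[43:43]
pos 44 'd': at 10  emit P0@[43:44],P4@[42:44]
pos 45 'b': at 0 (via fail)
pos 46 'b': at 0
pos 47 'c': at 6
pos 48 'd': at 7  emit P2@[47:48]
pos 49 'd': at 4 (via fail)
pos 50 'd': at 4 (via fail)
pos 51 'c': at 11 (via fail)
pos 52 'a': at 9 (via fail)  emit P6@[52:52]
pos 53 'a': at 8 (via fail)  emit P3@[52:53],P6@[53:53]
pos 54 'c': at 6 (via fail)
pos 55 'a': at 9  emit P6@[55:55]
pos 56 'c': at 6 (via fail)
pos 57 'a': at 9  emit P6@[57:57]
pos 58 'd': at 10  emit P0@[57:58],P4@[56:58]
pos 59 'd': at 4 (via fail)
pos 60 'a': at 5  emit P1@[58:60],P6@[60:60]
pos 61 'c': at 6 (via fail)
pos 62 'a': at 9  emit P6@[62:62]
pos 63 'd': at 10  emit P0@[62:63],P4@[61:63]
pos 64 'c': at 11 (via fail)
pos 65 'c': at 12
pos 66 'd': at 7 (via fail)  emit P2@[65:66]
pos 67 'c': at 11 (via fail)
pos 68 'c': at 12
pos 69 'a': at 13  emit P6@[69:69]
pos 70 'c': at 14

Result: [[1,2],[2,6],[3,0],[12,6],[13,0],[15,1],[15,6],[16,0],[18,1],[18,6],[22,1],[22,6],[23,0],[28,6],[30,2],[30,5],[33,6],[34,3],[34,6],[36,6],[37,0],[37,4],[38,6],[40,2],[43,6],[44,0],[44,4],[48,2],[52,6],[53,3],[53,6],[55,6],[57,6],[58,0],[58,4],[60,1],[60,6],[62,6],[63,0],[63,4],[66,2],[69,6]]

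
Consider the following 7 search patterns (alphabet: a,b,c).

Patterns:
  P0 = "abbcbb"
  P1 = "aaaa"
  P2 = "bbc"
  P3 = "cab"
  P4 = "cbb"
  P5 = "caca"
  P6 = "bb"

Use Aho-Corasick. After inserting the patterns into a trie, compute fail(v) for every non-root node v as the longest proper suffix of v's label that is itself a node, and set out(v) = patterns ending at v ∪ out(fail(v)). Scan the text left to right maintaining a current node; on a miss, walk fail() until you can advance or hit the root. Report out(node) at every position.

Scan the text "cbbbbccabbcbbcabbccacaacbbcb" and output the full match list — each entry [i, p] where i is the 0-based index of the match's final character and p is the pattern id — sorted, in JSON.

Construct AC machine:
Trie (insert patterns):
  n0 'ε': a→1 b→10 c→13
  n1 'a': a→7 b→2
  n2 'ab': b→3
  n3 'abb': c→4
  n4 'abbc': b→5
  n5 'abbcb': b→6
  n6 'abbcbb': ·  ←P0
  n7 'aa': a→8
  n8 'aaa': a→9
  n9 'aaaa': ·  ←P1
  n10 'b': b→11
  n11 'bb': c→12  ←P6
  n12 'bbc': ·  ←P2
  n13 'c': a→14 b→16
  n14 'ca': b→15 c→18
  n15 'cab': ·  ←P3
  n16 'cb': b→17
  n17 'cbb': ·  ←P4
  n18 'cac': a→19
  n19 'caca': ·  ←P5

BFS fail/out derivation:
  fail(1) 'a': from fail(0)=0 chase 'a': 0 ⇒ 0;  out=∅∪out(0)=∅
  fail(10) 'b': from fail(0)=0 chase 'b': 0 ⇒ 0;  out=∅∪out(0)=∅
  fail(13) 'c': from fail(0)=0 chase 'c': 0 ⇒ 0;  out=∅∪out(0)=∅
  fail(2) 'ab': from fail(1)=0 chase 'b': 0 ⇒ 10;  out=∅∪out(10)=∅
  fail(7) 'aa': from fail(1)=0 chase 'a': 0 ⇒ 1;  out=∅∪out(1)=∅
  fail(11) 'bb': from fail(10)=0 chase 'b': 0 ⇒ 10;  out={6}∪out(10)={6}
  fail(14) 'ca': from fail(13)=0 chase 'a': 0 ⇒ 1;  out=∅∪out(1)=∅
  fail(16) 'cb': from fail(13)=0 chase 'b': 0 ⇒ 10;  out=∅∪out(10)=∅
  fail(3) 'abb': from fail(2)=10 chase 'b': 10 ⇒ 11;  out=∅∪out(11)={6}
  fail(8) 'aaa': from fail(7)=1 chase 'a': 1 ⇒ 7;  out=∅∪out(7)=∅
  fail(12) 'bbc': from fail(11)=10 chase 'c': 10→0 ⇒ 13;  out={2}∪out(13)={2}
  fail(15) 'cab': from fail(14)=1 chase 'b': 1 ⇒ 2;  out={3}∪out(2)={3}
  fail(17) 'cbb': from fail(16)=10 chase 'b': 10 ⇒ 11;  out={4}∪out(11)={4,6}
  fail(18) 'cac': from fail(14)=1 chase 'c': 1→0 ⇒ 13;  out=∅∪out(13)=∅
  fail(4) 'abbc': from fail(3)=11 chase 'c': 11 ⇒ 12;  out=∅∪out(12)={2}
  fail(9) 'aaaa': from fail(8)=7 chase 'a': 7 ⇒ 8;  out={1}∪out(8)={1}
  fail(19) 'caca': from fail(18)=13 chase 'a': 13 ⇒ 14;  out={5}∪out(14)={5}
  fail(5) 'abbcb': from fail(4)=12 chase 'b': 12→13 ⇒ 16;  out=∅∪out(16)=∅
  fail(6) 'abbcbb': from fail(5)=16 chase 'b': 16 ⇒ 17;  out={0}∪out(17)={0,4,6}

Text stream:
[0] read 'c'  n0⇒n13
[1] read 'b'  n13⇒n16
[2] read 'b'  n16⇒n17  emit P4@[0:2],P6@[1:2]
[3] read 'b'  n17⇒n11 ·f  emit P6@[2:3]
[4] read 'b'  n11⇒n11 ·f  emit P6@[3:4]
[5] read 'c'  n11⇒n12  emit P2@[3:5]
[6] read 'c'  n12⇒n13 ·f
[7] read 'a'  n13⇒n14
[8] read 'b'  n14⇒n15  emit P3@[6:8]
[9] read 'b'  n15⇒n3 ·f  emit P6@[8:9]
[10] read 'c'  n3⇒n4  emit P2@[8:10]
[11] read 'b'  n4⇒n5
[12] read 'b'  n5⇒n6  emit P0@[7:12],P4@[10:12],P6@[11:12]
[13] read 'c'  n6⇒n12 ·f  emit P2@[11:13]
[14] read 'a'  n12⇒n14 ·f
[15] read 'b'  n14⇒n15  emit P3@[13:15]
[16] read 'b'  n15⇒n3 ·f  emit P6@[15:16]
[17] read 'c'  n3⇒n4  emit P2@[15:17]
[18] read 'c'  n4⇒n13 ·f
[19] read 'a'  n13⇒n14
[20] read 'c'  n14⇒n18
[21] read 'a'  n18⇒n19  emit P5@[18:21]
[22] read 'a'  n19⇒n7 ·f
[23] read 'c'  n7⇒n13 ·f
[24] read 'b'  n13⇒n16
[25] read 'b'  n16⇒n17  emit P4@[23:25],P6@[24:25]
[26] read 'c'  n17⇒n12 ·f  emit P2@[24:26]
[27] read 'b'  n12⇒n16 ·f

All matches (sorted): [[2,4],[2,6],[3,6],[4,6],[5,2],[8,3],[9,6],[10,2],[12,0],[12,4],[12,6],[13,2],[15,3],[16,6],[17,2],[21,5],[25,4],[25,6],[26,2]]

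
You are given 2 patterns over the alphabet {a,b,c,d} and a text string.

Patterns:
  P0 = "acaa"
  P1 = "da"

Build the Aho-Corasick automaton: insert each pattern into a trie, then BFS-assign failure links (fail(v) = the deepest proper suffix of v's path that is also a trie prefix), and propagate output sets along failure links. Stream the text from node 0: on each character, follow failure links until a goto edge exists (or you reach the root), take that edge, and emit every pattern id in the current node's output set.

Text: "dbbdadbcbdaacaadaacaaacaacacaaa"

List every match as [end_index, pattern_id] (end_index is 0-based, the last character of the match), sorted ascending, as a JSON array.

Build automaton:
Trie nodes:
  n0 'ε': a→1 d→5
  n1 'a': c→2
  n2 'ac': a→3
  n3 'aca': a→4
  n4 'acaa': ·  ←P0
  n5 'd': a→6
  n6 'da': ·  ←P1

Failure links (BFS by depth):
  n1('a'): parent n0 fail=0; on 'a' 0 → fail=0;  out ∅∪∅=∅
  n5('d'): parent n0 fail=0; on 'd' 0 → fail=0;  out ∅∪∅=∅
  n2('ac'): parent n1 fail=0; on 'c' 0 → fail=0;  out ∅∪∅=∅
  n6('da'): parent n5 fail=0; on 'a' 0 → fail=1;  out {1}∪∅={1}
  n3('aca'): parent n2 fail=0; on 'a' 0 → fail=1;  out ∅∪∅=∅
  n4('acaa'): parent n3 fail=1; on 'a' 1→0 → fail=1;  out {0}∪∅={0}

Text stream:
[0] read 'd'  n0⇒n5
[1] read 'b'  n5⇒n0 (fail-walked)
[2] read 'b'  n0⇒n0
[3] read 'd'  n0⇒n5
[4] read 'a'  n5⇒n6  ** P1@[3:4]
[5] read 'd'  n6⇒n5 (fail-walked)
[6] read 'b'  n5⇒n0 (fail-walked)
[7] read 'c'  n0⇒n0
[8] read 'b'  n0⇒n0
[9] read 'd'  n0⇒n5
[10] read 'a'  n5⇒n6  ** P1@[9:10]
[11] read 'a'  n6⇒n1 (fail-walked)
[12] read 'c'  n1⇒n2
[13] read 'a'  n2⇒n3
[14] read 'a'  n3⇒n4  ** P0@[11:14]
[15] read 'd'  n4⇒n5 (fail-walked)
[16] read 'a'  n5⇒n6  ** P1@[15:16]
[17] read 'a'  n6⇒n1 (fail-walked)
[18] read 'c'  n1⇒n2
[19] read 'a'  n2⇒n3
[20] read 'a'  n3⇒n4  ** P0@[17:20]
[21] read 'a'  n4⇒n1 (fail-walked)
[22] read 'c'  n1⇒n2
[23] read 'a'  n2⇒n3
[24] read 'a'  n3⇒n4  ** P0@[21:24]
[25] read 'c'  n4⇒n2 (fail-walked)
[26] read 'a'  n2⇒n3
[27] read 'c'  n3⇒n2 (fail-walked)
[28] read 'a'  n2⇒n3
[29] read 'a'  n3⇒n4  ** P0@[26:29]
[30] read 'a'  n4⇒n1 (fail-walked)

All matches (sorted): [[4,1],[10,1],[14,0],[16,1],[20,0],[24,0],[29,0]]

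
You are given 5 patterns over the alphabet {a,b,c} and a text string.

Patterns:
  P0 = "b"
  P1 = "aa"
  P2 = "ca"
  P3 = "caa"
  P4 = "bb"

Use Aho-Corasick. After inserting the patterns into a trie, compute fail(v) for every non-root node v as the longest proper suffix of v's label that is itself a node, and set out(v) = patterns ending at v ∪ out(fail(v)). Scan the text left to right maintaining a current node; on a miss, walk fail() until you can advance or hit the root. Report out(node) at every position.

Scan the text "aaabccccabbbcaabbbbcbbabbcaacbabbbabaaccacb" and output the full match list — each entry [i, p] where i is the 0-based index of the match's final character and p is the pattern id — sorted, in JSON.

Build automaton:
Trie (insert patterns):
  0='ε' goto a→2 b→1 c→4
  1='b' goto b→7  [P0 ends]
  2='a' goto a→3
  3='aa' goto ·  [P1 ends]
  4='c' goto a→5
  5='ca' goto a→6  [P2 ends]
  6='caa' goto ·  [P3 ends]
  7='bb' goto ·  [P4 ends]

BFS fail/out derivation:
  fail(1) 'b': from fail(0)=0 chase 'b': 0 ⇒ 0;  out={0}∪out(0)={0}
  fail(2) 'a': from fail(0)=0 chase 'a': 0 ⇒ 0;  out=∅∪out(0)=∅
  fail(4) 'c': from fail(0)=0 chase 'c': 0 ⇒ 0;  out=∅∪out(0)=∅
  fail(3) 'aa': from fail(2)=0 chase 'a': 0 ⇒ 2;  out={1}∪out(2)={1}
  fail(5) 'ca': from fail(4)=0 chase 'a': 0 ⇒ 2;  out={2}∪out(2)={2}
  fail(7) 'bb': from fail(1)=0 chase 'b': 0 ⇒ 1;  out={4}∪out(1)={0,4}
  fail(6) 'caa': from fail(5)=2 chase 'a': 2 ⇒ 3;  out={3}∪out(3)={1,3}

Scan:
pos 0 'a': at 2
pos 1 'a': at 3  ** P1@[0:1]
pos 2 'a': at 3 ·f  ** P1@[1:2]
pos 3 'b': at 1 ·f  ** P0@[3:3]
pos 4 'c': at 4 ·f
pos 5 'c': at 4 ·f
pos 6 'c': at 4 ·f
pos 7 'c': at 4 ·f
pos 8 'a': at 5  ** P2@[7:8]
pos 9 'b': at 1 ·f  ** P0@[9:9]
pos 10 'b': at 7  ** P0@[10:10],P4@[9:10]
pos 11 'b': at 7 ·f  ** P0@[11:11],P4@[10:11]
pos 12 'c': at 4 ·f
pos 13 'a': at 5  ** P2@[12:13]
pos 14 'a': at 6  ** P1@[13:14],P3@[12:14]
pos 15 'b': at 1 ·f  ** P0@[15:15]
pos 16 'b': at 7  ** P0@[16:16],P4@[15:16]
pos 17 'b': at 7 ·f  ** P0@[17:17],P4@[16:17]
pos 18 'b': at 7 ·f  ** P0@[18:18],P4@[17:18]
pos 19 'c': at 4 ·f
pos 20 'b': at 1 ·f  ** P0@[20:20]
pos 21 'b': at 7  ** P0@[21:21],P4@[20:21]
pos 22 'a': at 2 ·f
pos 23 'b': at 1 ·f  ** P0@[23:23]
pos 24 'b': at 7  ** P0@[24:24],P4@[23:24]
pos 25 'c': at 4 ·f
pos 26 'a': at 5  ** P2@[25:26]
pos 27 'a': at 6  ** P1@[26:27],P3@[25:27]
pos 28 'c': at 4 ·f
pos 29 'b': at 1 ·f  ** P0@[29:29]
pos 30 'a': at 2 ·f
pos 31 'b': at 1 ·f  ** P0@[31:31]
pos 32 'b': at 7  ** P0@[32:32],P4@[31:32]
pos 33 'b': at 7 ·f  ** P0@[33:33],P4@[32:33]
pos 34 'a': at 2 ·f
pos 35 'b': at 1 ·f  ** P0@[35:35]
pos 36 'a': at 2 ·f
pos 37 'a': at 3  ** P1@[36:37]
pos 38 'c': at 4 ·f
pos 39 'c': at 4 ·f
pos 40 'a': at 5  ** P2@[39:40]
pos 41 'c': at 4 ·f
pos 42 'b': at 1 ·f  ** P0@[42:42]

Matches: [[1,1],[2,1],[3,0],[8,2],[9,0],[10,0],[10,4],[11,0],[11,4],[13,2],[14,1],[14,3],[15,0],[16,0],[16,4],[17,0],[17,4],[18,0],[18,4],[20,0],[21,0],[21,4],[23,0],[24,0],[24,4],[26,2],[27,1],[27,3],[29,0],[31,0],[32,0],[32,4],[33,0],[33,4],[35,0],[37,1],[40,2],[42,0]]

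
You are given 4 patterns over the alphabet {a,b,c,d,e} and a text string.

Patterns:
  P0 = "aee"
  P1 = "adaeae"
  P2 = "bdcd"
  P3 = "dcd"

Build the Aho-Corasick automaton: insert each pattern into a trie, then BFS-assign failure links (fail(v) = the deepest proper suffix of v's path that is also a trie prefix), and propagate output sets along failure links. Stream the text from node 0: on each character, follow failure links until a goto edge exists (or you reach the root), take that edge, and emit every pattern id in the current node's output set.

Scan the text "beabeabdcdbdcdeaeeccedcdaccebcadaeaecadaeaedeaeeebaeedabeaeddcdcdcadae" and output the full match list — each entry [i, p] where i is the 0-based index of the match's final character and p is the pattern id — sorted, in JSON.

Build automaton:
Trie nodes:
  n0 'ε': a→1 b→9 d→13
  n1 'a': d→4 e→2
  n2 'ae': e→3
  n3 'aee': ·  ←P0
  n4 'ad': a→5
  n5 'ada': e→6
  n6 'adae': a→7
  n7 'adaea': e→8
  n8 'adaeae': ·  ←P1
  n9 'b': d→10
  n10 'bd': c→11
  n11 'bdc': d→12
  n12 'bdcd': ·  ←P2
  n13 'd': c→14
  n14 'dc': d→15
  n15 'dcd': ·  ←P3

BFS fail/out derivation:
  n1('a'): parent n0 fail=0; on 'a' 0 → fail=0;  out ∅∪∅=∅
  n9('b'): parent n0 fail=0; on 'b' 0 → fail=0;  out ∅∪∅=∅
  n13('d'): parent n0 fail=0; on 'd' 0 → fail=0;  out ∅∪∅=∅
  n2('ae'): parent n1 fail=0; on 'e' 0 → fail=0;  out ∅∪∅=∅
  n4('ad'): parent n1 fail=0; on 'd' 0 → fail=13;  out ∅∪∅=∅
  n10('bd'): parent n9 fail=0; on 'd' 0 → fail=13;  out ∅∪∅=∅
  n14('dc'): parent n13 fail=0; on 'c' 0 → fail=0;  out ∅∪∅=∅
  n3('aee'): parent n2 fail=0; on 'e' 0 → fail=0;  out {0}∪∅={0}
  n5('ada'): parent n4 fail=13; on 'a' 13→0 → fail=1;  out ∅∪∅=∅
  n11('bdc'): parent n10 fail=13; on 'c' 13 → fail=14;  out ∅∪∅=∅
  n15('dcd'): parent n14 fail=0; on 'd' 0 → fail=13;  out {3}∪∅={3}
  n6('adae'): parent n5 fail=1; on 'e' 1 → fail=2;  out ∅∪∅=∅
  n12('bdcd'): parent n11 fail=14; on 'd' 14 → fail=15;  out {2}∪{3}={2,3}
  n7('adaea'): parent n6 fail=2; on 'a' 2→0 → fail=1;  out ∅∪∅=∅
  n8('adaeae'): parent n7 fail=1; on 'e' 1 → fail=2;  out {1}∪∅={1}

Scan:
pos 0 'b': at 9
pos 1 'e': at 0 ·f
pos 2 'a': at 1
pos 3 'b': at 9 ·f
pos 4 'e': at 0 ·f
pos 5 'a': at 1
pos 6 'b': at 9 ·f
pos 7 'd': at 10
pos 8 'c': at 11
pos 9 'd': at 12  ** P2@[6:9],P3@[7:9]
pos 10 'b': at 9 ·f
pos 11 'd': at 10
pos 12 'c': at 11
pos 13 'd': at 12  ** P2@[10:13],P3@[11:13]
pos 14 'e': at 0 ·f
pos 15 'a': at 1
pos 16 'e': at 2
pos 17 'e': at 3  ** P0@[15:17]
pos 18 'c': at 0 ·f
pos 19 'c': at 0
pos 20 'e': at 0
pos 21 'd': at 13
pos 22 'c': at 14
pos 23 'd': at 15  ** P3@[21:23]
pos 24 'a': at 1 ·f
pos 25 'c': at 0 ·f
pos 26 'c': at 0
pos 27 'e': at 0
pos 28 'b': at 9
pos 29 'c': at 0 ·f
pos 30 'a': at 1
pos 31 'd': at 4
pos 32 'a': at 5
pos 33 'e': at 6
pos 34 'a': at 7
pos 35 'e': at 8  ** P1@[30:35]
pos 36 'c': at 0 ·f
pos 37 'a': at 1
pos 38 'd': at 4
pos 39 'a': at 5
pos 40 'e': at 6
pos 41 'a': at 7
pos 42 'e': at 8  ** P1@[37:42]
pos 43 'd': at 13 ·f
pos 44 'e': at 0 ·f
pos 45 'a': at 1
pos 46 'e': at 2
pos 47 'e': at 3  ** P0@[45:47]
pos 48 'e': at 0 ·f
pos 49 'b': at 9
pos 50 'a': at 1 ·f
pos 51 'e': at 2
pos 52 'e': at 3  ** P0@[50:52]
pos 53 'd': at 13 ·f
pos 54 'a': at 1 ·f
pos 55 'b': at 9 ·f
pos 56 'e': at 0 ·f
pos 57 'a': at 1
pos 58 'e': at 2
pos 59 'd': at 13 ·f
pos 60 'd': at 13 ·f
pos 61 'c': at 14
pos 62 'd': at 15  ** P3@[60:62]
pos 63 'c': at 14 ·f
pos 64 'd': at 15  ** P3@[62:64]
pos 65 'c': at 14 ·f
pos 66 'a': at 1 ·f
pos 67 'd': at 4
pos 68 'a': at 5
pos 69 'e': at 6

Matches: [[9,2],[9,3],[13,2],[13,3],[17,0],[23,3],[35,1],[42,1],[47,0],[52,0],[62,3],[64,3]]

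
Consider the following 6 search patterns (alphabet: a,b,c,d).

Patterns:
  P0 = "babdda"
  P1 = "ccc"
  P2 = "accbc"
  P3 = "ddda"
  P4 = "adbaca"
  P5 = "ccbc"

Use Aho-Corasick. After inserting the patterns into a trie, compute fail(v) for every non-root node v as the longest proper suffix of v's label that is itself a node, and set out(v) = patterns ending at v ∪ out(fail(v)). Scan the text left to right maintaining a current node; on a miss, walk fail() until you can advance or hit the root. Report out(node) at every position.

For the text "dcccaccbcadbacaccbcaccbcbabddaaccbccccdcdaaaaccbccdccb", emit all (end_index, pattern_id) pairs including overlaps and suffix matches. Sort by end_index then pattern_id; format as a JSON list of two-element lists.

Build automaton:
Trie (insert patterns):
  0='ε' goto a→10 b→1 c→7 d→15
  1='b' goto a→2
  2='ba' goto b→3
  3='bab' goto d→4
  4='babd' goto d→5
  5='babdd' goto a→6
  6='babdda' goto ·  [P0 ends]
  7='c' goto c→8
  8='cc' goto b→24 c→9
  9='ccc' goto ·  [P1 ends]
  10='a' goto c→11 d→19
  11='ac' goto c→12
  12='acc' goto b→13
  13='accb' goto c→14
  14='accbc' goto ·  [P2 ends]
  15='d' goto d→16
  16='dd' goto d→17
  17='ddd' goto a→18
  18='ddda' goto ·  [P3 ends]
  19='ad' goto b→20
  20='adb' goto a→21
  21='adba' goto c→22
  22='adbac' goto a→23
  23='adbaca' goto ·  [P4 ends]
  24='ccb' goto c→25
  25='ccbc' goto ·  [P5 ends]

Failure links (BFS by depth):
  n1('b'): parent n0 fail=0; on 'b' 0 → fail=0;  out ∅∪∅=∅
  n7('c'): parent n0 fail=0; on 'c' 0 → fail=0;  out ∅∪∅=∅
  n10('a'): parent n0 fail=0; on 'a' 0 → fail=0;  out ∅∪∅=∅
  n15('d'): parent n0 fail=0; on 'd' 0 → fail=0;  out ∅∪∅=∅
  n2('ba'): parent n1 fail=0; on 'a' 0 → fail=10;  out ∅∪∅=∅
  n8('cc'): parent n7 fail=0; on 'c' 0 → fail=7;  out ∅∪∅=∅
  n11('ac'): parent n10 fail=0; on 'c' 0 → fail=7;  out ∅∪∅=∅
  n16('dd'): parent n15 fail=0; on 'd' 0 → fail=15;  out ∅∪∅=∅
  n19('ad'): parent n10 fail=0; on 'd' 0 → fail=15;  out ∅∪∅=∅
  n3('bab'): parent n2 fail=10; on 'b' 10→0 → fail=1;  out ∅∪∅=∅
  n9('ccc'): parent n8 fail=7; on 'c' 7 → fail=8;  out {1}∪∅={1}
  n12('acc'): parent n11 fail=7; on 'c' 7 → fail=8;  out ∅∪∅=∅
  n17('ddd'): parent n16 fail=15; on 'd' 15 → fail=16;  out ∅∪∅=∅
  n20('adb'): parent n19 fail=15; on 'b' 15→0 → fail=1;  out ∅∪∅=∅
  n24('ccb'): parent n8 fail=7; on 'b' 7→0 → fail=1;  out ∅∪∅=∅
  n4('babd'): parent n3 fail=1; on 'd' 1→0 → fail=15;  out ∅∪∅=∅
  n13('accb'): parent n12 fail=8; on 'b' 8 → fail=24;  out ∅∪∅=∅
  n18('ddda'): parent n17 fail=16; on 'a' 16→15→0 → fail=10;  out {3}∪∅={3}
  n21('adba'): parent n20 fail=1; on 'a' 1 → fail=2;  out ∅∪∅=∅
  n25('ccbc'): parent n24 fail=1; on 'c' 1→0 → fail=7;  out {5}∪∅={5}
  n5('babdd'): parent n4 fail=15; on 'd' 15 → fail=16;  out ∅∪∅=∅
  n14('accbc'): parent n13 fail=24; on 'c' 24 → fail=25;  out {2}∪{5}={2,5}
  n22('adbac'): parent n21 fail=2; on 'c' 2→10 → fail=11;  out ∅∪∅=∅
  n6('babdda'): parent n5 fail=16; on 'a' 16→15→0 → fail=10;  out {0}∪∅={0}
  n23('adbaca'): parent n22 fail=11; on 'a' 11→7→0 → fail=10;  out {4}∪∅={4}

Text stream:
[0] read 'd'  n0⇒n15
[1] read 'c'  n15⇒n7 (fail-walked)
[2] read 'c'  n7⇒n8
[3] read 'c'  n8⇒n9  emit P1@[1:3]
[4] read 'a'  n9⇒n10 (fail-walked)
[5] read 'c'  n10⇒n11
[6] read 'c'  n11⇒n12
[7] read 'b'  n12⇒n13
[8] read 'c'  n13⇒n14  emit P2@[4:8],P5@[5:8]
[9] read 'a'  n14⇒n10 (fail-walked)
[10] read 'd'  n10⇒n19
[11] read 'b'  n19⇒n20
[12] read 'a'  n20⇒n21
[13] read 'c'  n21⇒n22
[14] read 'a'  n22⇒n23  emit P4@[9:14]
[15] read 'c'  n23⇒n11 (fail-walked)
[16] read 'c'  n11⇒n12
[17] read 'b'  n12⇒n13
[18] read 'c'  n13⇒n14  emit P2@[14:18],P5@[15:18]
[19] read 'a'  n14⇒n10 (fail-walked)
[20] read 'c'  n10⇒n11
[21] read 'c'  n11⇒n12
[22] read 'b'  n12⇒n13
[23] read 'c'  n13⇒n14  emit P2@[19:23],P5@[20:23]
[24] read 'b'  n14⇒n1 (fail-walked)
[25] read 'a'  n1⇒n2
[26] read 'b'  n2⇒n3
[27] read 'd'  n3⇒n4
[28] read 'd'  n4⇒n5
[29] read 'a'  n5⇒n6  emit P0@[24:29]
[30] read 'a'  n6⇒n10 (fail-walked)
[31] read 'c'  n10⇒n11
[32] read 'c'  n11⇒n12
[33] read 'b'  n12⇒n13
[34] read 'c'  n13⇒n14  emit P2@[30:34],P5@[31:34]
[35] read 'c'  n14⇒n8 (fail-walked)
[36] read 'c'  n8⇒n9  emit P1@[34:36]
[37] read 'c'  n9⇒n9 (fail-walked)  emit P1@[35:37]
[38] read 'd'  n9⇒n15 (fail-walked)
[39] read 'c'  n15⇒n7 (fail-walked)
[40] read 'd'  n7⇒n15 (fail-walked)
[41] read 'a'  n15⇒n10 (fail-walked)
[42] read 'a'  n10⇒n10 (fail-walked)
[43] read 'a'  n10⇒n10 (fail-walked)
[44] read 'a'  n10⇒n10 (fail-walked)
[45] read 'c'  n10⇒n11
[46] read 'c'  n11⇒n12
[47] read 'b'  n12⇒n13
[48] read 'c'  n13⇒n14  emit P2@[44:48],P5@[45:48]
[49] read 'c'  n14⇒n8 (fail-walked)
[50] read 'd'  n8⇒n15 (fail-walked)
[51] read 'c'  n15⇒n7 (fail-walked)
[52] read 'c'  n7⇒n8
[53] read 'b'  n8⇒n24

Result: [[3,1],[8,2],[8,5],[14,4],[18,2],[18,5],[23,2],[23,5],[29,0],[34,2],[34,5],[36,1],[37,1],[48,2],[48,5]]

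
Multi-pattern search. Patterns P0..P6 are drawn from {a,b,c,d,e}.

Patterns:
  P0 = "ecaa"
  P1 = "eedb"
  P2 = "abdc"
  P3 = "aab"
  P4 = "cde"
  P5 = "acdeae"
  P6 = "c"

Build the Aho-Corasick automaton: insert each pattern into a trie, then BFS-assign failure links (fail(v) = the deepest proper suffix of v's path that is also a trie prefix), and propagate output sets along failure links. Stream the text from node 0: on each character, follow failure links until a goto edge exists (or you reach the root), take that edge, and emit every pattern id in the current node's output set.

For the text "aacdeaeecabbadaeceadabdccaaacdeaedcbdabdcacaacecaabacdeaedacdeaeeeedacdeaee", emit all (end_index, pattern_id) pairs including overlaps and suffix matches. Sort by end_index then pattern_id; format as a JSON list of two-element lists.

Build:
Trie nodes:
  n0 'ε': a→8 c→14 e→1
  n1 'e': c→2 e→5
  n2 'ec': a→3
  n3 'eca': a→4
  n4 'ecaa': ·  [P0 ends]
  n5 'ee': d→6
  n6 'eed': b→7
  n7 'eedb': ·  [P1 ends]
  n8 'a': a→12 b→9 c→17
  n9 'ab': d→10
  n10 'abd': c→11
  n11 'abdc': ·  [P2 ends]
  n12 'aa': b→13
  n13 'aab': ·  [P3 ends]
  n14 'c': d→15  [P6 ends]
  n15 'cd': e→16
  n16 'cde': ·  [P4 ends]
  n17 'ac': d→18
  n18 'acd': e→19
  n19 'acde': a→20
  n20 'acdea': e→21
  n21 'acdeae': ·  [P5 ends]

BFS fail/out derivation:
  n1('e'): parent n0 fail=0; on 'e' 0 → fail=0;  out ∅∪∅=∅
  n8('a'): parent n0 fail=0; on 'a' 0 → fail=0;  out ∅∪∅=∅
  n14('c'): parent n0 fail=0; on 'c' 0 → fail=0;  out {6}∪∅={6}
  n2('ec'): parent n1 fail=0; on 'c' 0 → fail=14;  out ∅∪{6}={6}
  n5('ee'): parent n1 fail=0; on 'e' 0 → fail=1;  out ∅∪∅=∅
  n9('ab'): parent n8 fail=0; on 'b' 0 → fail=0;  out ∅∪∅=∅
  n12('aa'): parent n8 fail=0; on 'a' 0 → fail=8;  out ∅∪∅=∅
  n15('cd'): parent n14 fail=0; on 'd' 0 → fail=0;  out ∅∪∅=∅
  n17('ac'): parent n8 fail=0; on 'c' 0 → fail=14;  out ∅∪{6}={6}
  n3('eca'): parent n2 fail=14; on 'a' 14→0 → fail=8;  out ∅∪∅=∅
  n6('eed'): parent n5 fail=1; on 'd' 1→0 → fail=0;  out ∅∪∅=∅
  n10('abd'): parent n9 fail=0; on 'd' 0 → fail=0;  out ∅∪∅=∅
  n13('aab'): parent n12 fail=8; on 'b' 8 → fail=9;  out {3}∪∅={3}
  n16('cde'): parent n15 fail=0; on 'e' 0 → fail=1;  out {4}∪∅={4}
  n18('acd'): parent n17 fail=14; on 'd' 14 → fail=15;  out ∅∪∅=∅
  n4('ecaa'): parent n3 fail=8; on 'a' 8 → fail=12;  out {0}∪∅={0}
  n7('eedb'): parent n6 fail=0; on 'b' 0 → fail=0;  out {1}∪∅={1}
  n11('abdc'): parent n10 fail=0; on 'c' 0 → fail=14;  out {2}∪{6}={2,6}
  n19('acde'): parent n18 fail=15; on 'e' 15 → fail=16;  out ∅∪{4}={4}
  n20('acdea'): parent n19 fail=16; on 'a' 16→1→0 → fail=8;  out ∅∪∅=∅
  n21('acdeae'): parent n20 fail=8; on 'e' 8→0 → fail=1;  out {5}∪∅={5}

Text stream:
i=0 'a': node 0→8
i=1 'a': node 8→12
i=2 'c': node 12→17 ·f  emit P6@[2:2]
i=3 'd': node 17→18
i=4 'e': node 18→19  emit P4@[2:4]
i=5 'a': node 19→20
i=6 'e': node 20→21  emit P5@[1:6]
i=7 'e': node 21→5 ·f
i=8 'c': node 5→2 ·f  emit P6@[8:8]
i=9 'a': node 2→3
i=10 'b': node 3→9 ·f
i=11 'b': node 9→0 ·f
i=12 'a': node 0→8
i=13 'd': node 8→0 ·f
i=14 'a': node 0→8
i=15 'e': node 8→1 ·f
i=16 'c': node 1→2  emit P6@[16:16]
i=17 'e': node 2→1 ·f
i=18 'a': node 1→8 ·f
i=19 'd': node 8→0 ·f
i=20 'a': node 0→8
i=21 'b': node 8→9
i=22 'd': node 9→10
i=23 'c': node 10→11  emit P2@[20:23],P6@[23:23]
i=24 'c': node 11→14 ·f  emit P6@[24:24]
i=25 'a': node 14→8 ·f
i=26 'a': node 8→12
i=27 'a': node 12→12 ·f
i=28 'c': node 12→17 ·f  emit P6@[28:28]
i=29 'd': node 17→18
i=30 'e': node 18→19  emit P4@[28:30]
i=31 'a': node 19→20
i=32 'e': node 20→21  emit P5@[27:32]
i=33 'd': node 21→0 ·f
i=34 'c': node 0→14  emit P6@[34:34]
i=35 'b': node 14→0 ·f
i=36 'd': node 0→0
i=37 'a': node 0→8
i=38 'b': node 8→9
i=39 'd': node 9→10
i=40 'c': node 10→11  emit P2@[37:40],P6@[40:40]
i=41 'a': node 11→8 ·f
i=42 'c': node 8→17  emit P6@[42:42]
i=43 'a': node 17→8 ·f
i=44 'a': node 8→12
i=45 'c': node 12→17 ·f  emit P6@[45:45]
i=46 'e': node 17→1 ·f
i=47 'c': node 1→2  emit P6@[47:47]
i=48 'a': node 2→3
i=49 'a': node 3→4  emit P0@[46:49]
i=50 'b': node 4→13 ·f  emit P3@[48:50]
i=51 'a': node 13→8 ·f
i=52 'c': node 8→17  emit P6@[52:52]
i=53 'd': node 17→18
i=54 'e': node 18→19  emit P4@[52:54]
i=55 'a': node 19→20
i=56 'e': node 20→21  emit P5@[51:56]
i=57 'd': node 21→0 ·f
i=58 'a': node 0→8
i=59 'c': node 8→17  emit P6@[59:59]
i=60 'd': node 17→18
i=61 'e': node 18→19  emit P4@[59:61]
i=62 'a': node 19→20
i=63 'e': node 20→21  emit P5@[58:63]
i=64 'e': node 21→5 ·f
i=65 'e': node 5→5 ·f
i=66 'e': node 5→5 ·f
i=67 'd': node 5→6
i=68 'a': node 6→8 ·f
i=69 'c': node 8→17  emit P6@[69:69]
i=70 'd': node 17→18
i=71 'e': node 18→19  emit P4@[69:71]
i=72 'a': node 19→20
i=73 'e': node 20→21  emit P5@[68:73]
i=74 'e': node 21→5 ·f

All matches (sorted): [[2,6],[4,4],[6,5],[8,6],[16,6],[23,2],[23,6],[24,6],[28,6],[30,4],[32,5],[34,6],[40,2],[40,6],[42,6],[45,6],[47,6],[49,0],[50,3],[52,6],[54,4],[56,5],[59,6],[61,4],[63,5],[69,6],[71,4],[73,5]]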